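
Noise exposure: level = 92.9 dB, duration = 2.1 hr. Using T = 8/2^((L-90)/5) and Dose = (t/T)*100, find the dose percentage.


T_allowed = 8 / 2^((92.9 - 90)/5) = 5.35171 hr
Dose = 2.1 / 5.35171 * 100 = 39.24 %


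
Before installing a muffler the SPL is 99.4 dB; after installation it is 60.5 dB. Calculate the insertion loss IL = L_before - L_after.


Insertion loss = SPL without muffler - SPL with muffler
IL = 99.4 - 60.5 = 38.9 dB


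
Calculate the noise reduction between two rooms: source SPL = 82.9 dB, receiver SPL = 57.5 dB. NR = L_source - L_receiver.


NR = L_source - L_receiver (difference between source and receiving room levels)
NR = 82.9 - 57.5 = 25.4 dB


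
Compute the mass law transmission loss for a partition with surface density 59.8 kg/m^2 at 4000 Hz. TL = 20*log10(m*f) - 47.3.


m * f = 59.8 * 4000 = 239200
20*log10(239200) = 107.575 dB
TL = 107.575 - 47.3 = 60.275 dB


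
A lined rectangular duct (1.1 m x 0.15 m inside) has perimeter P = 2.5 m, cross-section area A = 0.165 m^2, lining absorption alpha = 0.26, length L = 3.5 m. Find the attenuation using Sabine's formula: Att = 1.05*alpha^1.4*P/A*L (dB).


alpha^1.4 = 0.26^1.4 = 0.151692
Attenuation rate = 1.05 * alpha^1.4 * P / A
= 1.05 * 0.151692 * 2.5 / 0.165 = 2.41328 dB/m
Total Att = 2.41328 * 3.5 = 8.4465 dB


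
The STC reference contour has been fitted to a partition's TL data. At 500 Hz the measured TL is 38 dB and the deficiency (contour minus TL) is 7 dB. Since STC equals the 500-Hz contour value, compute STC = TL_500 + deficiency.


By ASTM E413, STC = value of the fitted reference contour at 500 Hz.
Contour value at 500 Hz = TL_500 + deficiency = 38 + 7 = 45
STC = 45


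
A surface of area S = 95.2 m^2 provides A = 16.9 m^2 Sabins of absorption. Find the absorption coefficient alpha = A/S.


Absorption coefficient = absorbed power / incident power
alpha = A / S = 16.9 / 95.2 = 0.17752


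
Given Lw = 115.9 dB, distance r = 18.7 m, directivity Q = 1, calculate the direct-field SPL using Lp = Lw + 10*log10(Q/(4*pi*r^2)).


4*pi*r^2 = 4*pi*18.7^2 = 4394.33 m^2
Q / (4*pi*r^2) = 1 / 4394.33 = 0.000227566
Lp = 115.9 + 10*log10(0.000227566) = 79.471 dB


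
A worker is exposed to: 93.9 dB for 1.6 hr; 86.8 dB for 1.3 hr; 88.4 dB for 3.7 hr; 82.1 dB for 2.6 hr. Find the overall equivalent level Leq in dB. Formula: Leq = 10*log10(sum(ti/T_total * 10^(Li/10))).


T_total = 1.6 + 1.3 + 3.7 + 2.6 = 9.2 hr
(1.6/9.2) * 10^(93.9/10) = 4.26906e+08
(1.3/9.2) * 10^(86.8/10) = 6.76325e+07
(3.7/9.2) * 10^(88.4/10) = 2.78236e+08
(2.6/9.2) * 10^(82.1/10) = 4.58338e+07
Sum = 4.26906e+08 + 6.76325e+07 + 2.78236e+08 + 4.58338e+07 = 8.18608e+08
Leq = 10*log10(8.18608e+08) = 89.131 dB


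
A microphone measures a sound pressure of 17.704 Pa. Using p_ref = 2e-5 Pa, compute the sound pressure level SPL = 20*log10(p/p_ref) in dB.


p / p_ref = 17.704 / 2e-5 = 885200
SPL = 20 * log10(885200) = 118.94 dB


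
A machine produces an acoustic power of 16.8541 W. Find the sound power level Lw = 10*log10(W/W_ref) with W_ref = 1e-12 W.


W / W_ref = 16.8541 / 1e-12 = 1.68541e+13
Lw = 10 * log10(1.68541e+13) = 132.27 dB


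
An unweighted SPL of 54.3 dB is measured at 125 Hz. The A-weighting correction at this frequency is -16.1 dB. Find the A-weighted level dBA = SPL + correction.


A-weighting table: 125 Hz -> -16.1 dB correction
SPL_A = SPL + correction = 54.3 + (-16.1) = 38.2 dBA


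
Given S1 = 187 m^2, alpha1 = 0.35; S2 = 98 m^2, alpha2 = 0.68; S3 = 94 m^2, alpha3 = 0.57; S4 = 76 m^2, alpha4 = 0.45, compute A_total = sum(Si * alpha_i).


187 * 0.35 = 65.45
98 * 0.68 = 66.64
94 * 0.57 = 53.58
76 * 0.45 = 34.2
A_total = 65.45 + 66.64 + 53.58 + 34.2 = 219.87 m^2


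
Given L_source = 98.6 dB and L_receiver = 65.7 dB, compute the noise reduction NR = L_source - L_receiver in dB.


NR = L_source - L_receiver (difference between source and receiving room levels)
NR = 98.6 - 65.7 = 32.9 dB


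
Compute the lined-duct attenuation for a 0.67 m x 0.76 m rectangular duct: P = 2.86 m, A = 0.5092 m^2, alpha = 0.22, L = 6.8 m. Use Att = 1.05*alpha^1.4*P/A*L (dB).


alpha^1.4 = 0.22^1.4 = 0.120058
Attenuation rate = 1.05 * alpha^1.4 * P / A
= 1.05 * 0.120058 * 2.86 / 0.5092 = 0.70804 dB/m
Total Att = 0.70804 * 6.8 = 4.8147 dB


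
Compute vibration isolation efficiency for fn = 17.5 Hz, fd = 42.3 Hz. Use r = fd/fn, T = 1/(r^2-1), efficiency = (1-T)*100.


r = 42.3 / 17.5 = 2.41714
r^2 - 1 = 2.41714^2 - 1 = 4.84257
T = 1/4.84257 = 0.206502
Efficiency = (1 - 0.206502)*100 = 79.35 %


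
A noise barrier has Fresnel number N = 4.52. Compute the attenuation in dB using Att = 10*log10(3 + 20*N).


3 + 20*N = 3 + 20*4.52 = 93.4
Att = 10*log10(93.4) = 19.703 dB


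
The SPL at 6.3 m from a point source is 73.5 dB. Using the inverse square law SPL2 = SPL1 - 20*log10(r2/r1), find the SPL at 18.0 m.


r2/r1 = 18.0/6.3 = 2.85714
Correction = 20*log10(2.85714) = 9.11863 dB
SPL2 = 73.5 - 9.11863 = 64.381 dB


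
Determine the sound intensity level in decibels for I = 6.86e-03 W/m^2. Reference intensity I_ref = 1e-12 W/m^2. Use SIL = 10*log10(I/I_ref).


I / I_ref = 6.86e-03 / 1e-12 = 6.86e+09
SIL = 10 * log10(6.86e+09) = 98.363 dB


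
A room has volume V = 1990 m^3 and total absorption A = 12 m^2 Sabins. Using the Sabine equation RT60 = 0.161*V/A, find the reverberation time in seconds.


RT60 = 0.161 * 1990 / 12 = 26.699 s


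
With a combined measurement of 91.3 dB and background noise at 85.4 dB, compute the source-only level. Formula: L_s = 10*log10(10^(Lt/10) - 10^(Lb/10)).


10^(91.3/10) = 1.34896e+09
10^(85.4/10) = 3.46737e+08
Difference = 1.34896e+09 - 3.46737e+08 = 1.00222e+09
L_source = 10*log10(1.00222e+09) = 90.01 dB


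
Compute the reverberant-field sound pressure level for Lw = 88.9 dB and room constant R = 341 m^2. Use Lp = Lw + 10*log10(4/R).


4/R = 4/341 = 0.0117302
Lp = 88.9 + 10*log10(0.0117302) = 69.593 dB


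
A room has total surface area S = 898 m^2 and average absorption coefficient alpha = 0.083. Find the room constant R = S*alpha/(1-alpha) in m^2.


R = 898 * 0.083 / (1 - 0.083) = 81.28 m^2


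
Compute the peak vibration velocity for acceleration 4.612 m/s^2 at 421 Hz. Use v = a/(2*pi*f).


omega = 2*pi*f = 2*pi*421 = 2645.22 rad/s
v = a / omega = 4.612 / 2645.22 = 0.0017435 m/s


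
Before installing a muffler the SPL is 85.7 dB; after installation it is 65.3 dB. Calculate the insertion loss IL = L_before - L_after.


Insertion loss = SPL without muffler - SPL with muffler
IL = 85.7 - 65.3 = 20.4 dB


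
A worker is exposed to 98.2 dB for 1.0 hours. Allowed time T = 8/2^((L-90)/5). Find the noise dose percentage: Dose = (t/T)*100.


T_allowed = 8 / 2^((98.2 - 90)/5) = 2.56685 hr
Dose = 1.0 / 2.56685 * 100 = 38.958 %


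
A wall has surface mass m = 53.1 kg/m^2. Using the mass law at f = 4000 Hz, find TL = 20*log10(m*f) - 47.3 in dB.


m * f = 53.1 * 4000 = 212400
20*log10(212400) = 106.543 dB
TL = 106.543 - 47.3 = 59.243 dB


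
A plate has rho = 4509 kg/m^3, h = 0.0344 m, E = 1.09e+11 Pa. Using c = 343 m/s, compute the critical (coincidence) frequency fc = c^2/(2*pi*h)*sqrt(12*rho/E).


12*rho/E = 12*4509/1.09e+11 = 4.96404e-07
sqrt(12*rho/E) = sqrt(4.96404e-07) = 0.000704559
c^2/(2*pi*h) = 343^2/(2*pi*0.0344) = 544315
fc = 544315 * 0.000704559 = 383.5 Hz


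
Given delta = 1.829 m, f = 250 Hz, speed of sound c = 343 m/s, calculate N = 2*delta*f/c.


N = 2*delta*f/c = 2*delta/lambda, where lambda = c/f
lambda = 343 / 250 = 1.372 m
N = 2 * 1.829 / 1.372 = 2.6662


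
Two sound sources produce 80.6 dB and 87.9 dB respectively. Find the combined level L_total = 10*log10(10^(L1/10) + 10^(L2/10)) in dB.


10^(80.6/10) = 1.14815e+08
10^(87.9/10) = 6.16595e+08
Sum = 1.14815e+08 + 6.16595e+08 = 7.3141e+08
L_total = 10*log10(7.3141e+08) = 88.642 dB


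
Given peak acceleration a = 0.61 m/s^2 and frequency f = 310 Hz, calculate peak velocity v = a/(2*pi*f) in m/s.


omega = 2*pi*f = 2*pi*310 = 1947.79 rad/s
v = a / omega = 0.61 / 1947.79 = 0.00031318 m/s


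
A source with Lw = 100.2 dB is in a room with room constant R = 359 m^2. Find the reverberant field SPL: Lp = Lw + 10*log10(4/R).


4/R = 4/359 = 0.0111421
Lp = 100.2 + 10*log10(0.0111421) = 80.67 dB


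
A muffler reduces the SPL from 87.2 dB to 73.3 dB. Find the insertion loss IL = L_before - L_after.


Insertion loss = SPL without muffler - SPL with muffler
IL = 87.2 - 73.3 = 13.9 dB


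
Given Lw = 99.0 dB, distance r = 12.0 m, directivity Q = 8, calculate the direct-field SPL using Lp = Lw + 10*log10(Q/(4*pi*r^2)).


4*pi*r^2 = 4*pi*12.0^2 = 1809.56 m^2
Q / (4*pi*r^2) = 8 / 1809.56 = 0.00442096
Lp = 99.0 + 10*log10(0.00442096) = 75.455 dB


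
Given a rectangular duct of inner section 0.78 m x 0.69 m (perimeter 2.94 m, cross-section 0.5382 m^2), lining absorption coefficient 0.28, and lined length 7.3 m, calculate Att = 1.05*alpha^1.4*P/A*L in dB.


alpha^1.4 = 0.28^1.4 = 0.168276
Attenuation rate = 1.05 * alpha^1.4 * P / A
= 1.05 * 0.168276 * 2.94 / 0.5382 = 0.965195 dB/m
Total Att = 0.965195 * 7.3 = 7.0459 dB


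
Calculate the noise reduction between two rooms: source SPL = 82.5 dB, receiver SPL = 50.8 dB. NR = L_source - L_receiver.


NR = L_source - L_receiver (difference between source and receiving room levels)
NR = 82.5 - 50.8 = 31.7 dB


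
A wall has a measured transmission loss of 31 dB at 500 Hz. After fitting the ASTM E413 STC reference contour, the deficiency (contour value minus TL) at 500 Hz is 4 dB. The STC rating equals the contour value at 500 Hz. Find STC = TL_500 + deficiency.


By ASTM E413, STC = value of the fitted reference contour at 500 Hz.
Contour value at 500 Hz = TL_500 + deficiency = 31 + 4 = 35
STC = 35


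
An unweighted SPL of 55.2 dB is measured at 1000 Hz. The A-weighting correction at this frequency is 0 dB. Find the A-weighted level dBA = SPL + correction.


A-weighting table: 1000 Hz -> 0 dB correction
SPL_A = SPL + correction = 55.2 + (0) = 55.2 dBA


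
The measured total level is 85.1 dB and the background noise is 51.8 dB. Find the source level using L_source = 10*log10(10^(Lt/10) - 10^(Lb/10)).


10^(85.1/10) = 3.23594e+08
10^(51.8/10) = 151356
Difference = 3.23594e+08 - 151356 = 3.23443e+08
L_source = 10*log10(3.23443e+08) = 85.098 dB


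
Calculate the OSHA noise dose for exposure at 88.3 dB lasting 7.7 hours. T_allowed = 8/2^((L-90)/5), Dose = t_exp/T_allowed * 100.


T_allowed = 8 / 2^((88.3 - 90)/5) = 10.1261 hr
Dose = 7.7 / 10.1261 * 100 = 76.041 %


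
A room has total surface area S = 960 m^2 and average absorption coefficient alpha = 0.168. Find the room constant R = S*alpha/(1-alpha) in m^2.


R = 960 * 0.168 / (1 - 0.168) = 193.85 m^2


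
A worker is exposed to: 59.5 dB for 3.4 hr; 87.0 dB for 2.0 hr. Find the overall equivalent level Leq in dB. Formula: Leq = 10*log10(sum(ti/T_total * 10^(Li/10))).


T_total = 3.4 + 2.0 = 5.4 hr
(3.4/5.4) * 10^(59.5/10) = 561158
(2.0/5.4) * 10^(87.0/10) = 1.85625e+08
Sum = 561158 + 1.85625e+08 = 1.86186e+08
Leq = 10*log10(1.86186e+08) = 82.699 dB


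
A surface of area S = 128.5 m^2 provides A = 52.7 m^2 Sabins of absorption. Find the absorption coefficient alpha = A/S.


Absorption coefficient = absorbed power / incident power
alpha = A / S = 52.7 / 128.5 = 0.41012


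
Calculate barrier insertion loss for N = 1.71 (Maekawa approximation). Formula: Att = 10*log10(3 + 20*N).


3 + 20*N = 3 + 20*1.71 = 37.2
Att = 10*log10(37.2) = 15.705 dB


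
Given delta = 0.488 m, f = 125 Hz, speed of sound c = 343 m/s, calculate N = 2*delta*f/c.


N = 2*delta*f/c = 2*delta/lambda, where lambda = c/f
lambda = 343 / 125 = 2.744 m
N = 2 * 0.488 / 2.744 = 0.35569


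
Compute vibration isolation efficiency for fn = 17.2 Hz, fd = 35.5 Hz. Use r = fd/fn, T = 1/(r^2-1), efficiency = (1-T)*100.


r = 35.5 / 17.2 = 2.06395
r^2 - 1 = 2.06395^2 - 1 = 3.25989
T = 1/3.25989 = 0.306759
Efficiency = (1 - 0.306759)*100 = 69.324 %


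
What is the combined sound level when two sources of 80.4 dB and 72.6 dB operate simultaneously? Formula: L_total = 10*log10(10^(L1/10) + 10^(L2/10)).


10^(80.4/10) = 1.09648e+08
10^(72.6/10) = 1.8197e+07
Sum = 1.09648e+08 + 1.8197e+07 = 1.27845e+08
L_total = 10*log10(1.27845e+08) = 81.067 dB


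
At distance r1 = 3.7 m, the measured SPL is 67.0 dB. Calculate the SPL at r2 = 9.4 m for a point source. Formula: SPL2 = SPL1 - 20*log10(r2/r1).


r2/r1 = 9.4/3.7 = 2.54054
Correction = 20*log10(2.54054) = 8.09852 dB
SPL2 = 67.0 - 8.09852 = 58.901 dB


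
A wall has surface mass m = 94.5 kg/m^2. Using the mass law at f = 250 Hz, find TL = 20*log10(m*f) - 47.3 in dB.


m * f = 94.5 * 250 = 23625
20*log10(23625) = 87.4674 dB
TL = 87.4674 - 47.3 = 40.167 dB


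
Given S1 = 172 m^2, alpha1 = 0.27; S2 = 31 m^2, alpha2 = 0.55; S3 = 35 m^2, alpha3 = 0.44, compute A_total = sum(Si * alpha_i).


172 * 0.27 = 46.44
31 * 0.55 = 17.05
35 * 0.44 = 15.4
A_total = 46.44 + 17.05 + 15.4 = 78.89 m^2


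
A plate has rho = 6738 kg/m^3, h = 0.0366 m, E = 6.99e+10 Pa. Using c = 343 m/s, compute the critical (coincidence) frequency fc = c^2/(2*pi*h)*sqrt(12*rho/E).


12*rho/E = 12*6738/6.99e+10 = 1.15674e-06
sqrt(12*rho/E) = sqrt(1.15674e-06) = 0.00107552
c^2/(2*pi*h) = 343^2/(2*pi*0.0366) = 511596
fc = 511596 * 0.00107552 = 550.23 Hz


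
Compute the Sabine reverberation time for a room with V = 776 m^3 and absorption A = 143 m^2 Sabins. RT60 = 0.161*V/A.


RT60 = 0.161 * 776 / 143 = 0.87368 s


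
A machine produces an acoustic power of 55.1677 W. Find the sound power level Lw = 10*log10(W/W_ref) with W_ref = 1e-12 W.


W / W_ref = 55.1677 / 1e-12 = 5.51677e+13
Lw = 10 * log10(5.51677e+13) = 137.42 dB


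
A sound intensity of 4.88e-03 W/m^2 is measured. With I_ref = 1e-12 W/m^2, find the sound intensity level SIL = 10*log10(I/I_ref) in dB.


I / I_ref = 4.88e-03 / 1e-12 = 4.88e+09
SIL = 10 * log10(4.88e+09) = 96.884 dB


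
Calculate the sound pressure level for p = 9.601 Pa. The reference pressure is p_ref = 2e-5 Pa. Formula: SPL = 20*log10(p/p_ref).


p / p_ref = 9.601 / 2e-5 = 480050
SPL = 20 * log10(480050) = 113.63 dB


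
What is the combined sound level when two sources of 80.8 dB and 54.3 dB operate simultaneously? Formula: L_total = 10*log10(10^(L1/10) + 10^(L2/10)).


10^(80.8/10) = 1.20226e+08
10^(54.3/10) = 269153
Sum = 1.20226e+08 + 269153 = 1.20495e+08
L_total = 10*log10(1.20495e+08) = 80.81 dB


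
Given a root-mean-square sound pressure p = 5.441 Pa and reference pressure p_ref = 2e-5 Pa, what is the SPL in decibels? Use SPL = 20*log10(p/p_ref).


p / p_ref = 5.441 / 2e-5 = 272050
SPL = 20 * log10(272050) = 108.69 dB


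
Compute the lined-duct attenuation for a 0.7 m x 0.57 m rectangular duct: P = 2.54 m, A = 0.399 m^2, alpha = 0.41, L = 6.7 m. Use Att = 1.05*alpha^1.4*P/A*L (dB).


alpha^1.4 = 0.41^1.4 = 0.28701
Attenuation rate = 1.05 * alpha^1.4 * P / A
= 1.05 * 0.28701 * 2.54 / 0.399 = 1.91844 dB/m
Total Att = 1.91844 * 6.7 = 12.854 dB


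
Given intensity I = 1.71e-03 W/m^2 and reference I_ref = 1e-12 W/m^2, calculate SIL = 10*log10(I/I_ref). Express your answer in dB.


I / I_ref = 1.71e-03 / 1e-12 = 1.71e+09
SIL = 10 * log10(1.71e+09) = 92.33 dB


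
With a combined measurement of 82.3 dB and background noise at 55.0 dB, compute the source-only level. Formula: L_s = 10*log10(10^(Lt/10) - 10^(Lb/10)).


10^(82.3/10) = 1.69824e+08
10^(55.0/10) = 316228
Difference = 1.69824e+08 - 316228 = 1.69508e+08
L_source = 10*log10(1.69508e+08) = 82.292 dB


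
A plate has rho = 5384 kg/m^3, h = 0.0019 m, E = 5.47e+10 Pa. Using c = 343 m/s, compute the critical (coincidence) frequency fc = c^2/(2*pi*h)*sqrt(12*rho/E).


12*rho/E = 12*5384/5.47e+10 = 1.18113e-06
sqrt(12*rho/E) = sqrt(1.18113e-06) = 0.0010868
c^2/(2*pi*h) = 343^2/(2*pi*0.0019) = 9.85496e+06
fc = 9.85496e+06 * 0.0010868 = 10710 Hz


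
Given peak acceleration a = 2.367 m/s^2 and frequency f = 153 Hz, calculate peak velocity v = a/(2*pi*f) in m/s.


omega = 2*pi*f = 2*pi*153 = 961.327 rad/s
v = a / omega = 2.367 / 961.327 = 0.0024622 m/s


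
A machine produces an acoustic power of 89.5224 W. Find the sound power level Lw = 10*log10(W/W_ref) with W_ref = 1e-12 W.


W / W_ref = 89.5224 / 1e-12 = 8.95224e+13
Lw = 10 * log10(8.95224e+13) = 139.52 dB


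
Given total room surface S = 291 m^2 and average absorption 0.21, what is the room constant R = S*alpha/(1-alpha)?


R = 291 * 0.21 / (1 - 0.21) = 77.354 m^2


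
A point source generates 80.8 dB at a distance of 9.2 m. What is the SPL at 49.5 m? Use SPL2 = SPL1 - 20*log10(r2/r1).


r2/r1 = 49.5/9.2 = 5.38043
Correction = 20*log10(5.38043) = 14.6163 dB
SPL2 = 80.8 - 14.6163 = 66.184 dB


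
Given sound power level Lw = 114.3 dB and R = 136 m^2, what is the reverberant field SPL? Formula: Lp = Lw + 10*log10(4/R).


4/R = 4/136 = 0.0294118
Lp = 114.3 + 10*log10(0.0294118) = 98.985 dB


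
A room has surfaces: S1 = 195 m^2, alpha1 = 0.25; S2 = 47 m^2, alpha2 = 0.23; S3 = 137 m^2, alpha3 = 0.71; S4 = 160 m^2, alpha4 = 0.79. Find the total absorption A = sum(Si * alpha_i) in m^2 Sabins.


195 * 0.25 = 48.75
47 * 0.23 = 10.81
137 * 0.71 = 97.27
160 * 0.79 = 126.4
A_total = 48.75 + 10.81 + 97.27 + 126.4 = 283.23 m^2


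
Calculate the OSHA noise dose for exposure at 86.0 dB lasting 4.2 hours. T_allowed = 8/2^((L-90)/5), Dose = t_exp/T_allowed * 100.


T_allowed = 8 / 2^((86.0 - 90)/5) = 13.9288 hr
Dose = 4.2 / 13.9288 * 100 = 30.153 %


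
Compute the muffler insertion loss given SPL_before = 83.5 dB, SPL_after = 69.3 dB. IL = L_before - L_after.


Insertion loss = SPL without muffler - SPL with muffler
IL = 83.5 - 69.3 = 14.2 dB


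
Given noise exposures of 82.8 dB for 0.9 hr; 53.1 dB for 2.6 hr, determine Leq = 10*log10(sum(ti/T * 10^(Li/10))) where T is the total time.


T_total = 0.9 + 2.6 = 3.5 hr
(0.9/3.5) * 10^(82.8/10) = 4.89976e+07
(2.6/3.5) * 10^(53.1/10) = 151672
Sum = 4.89976e+07 + 151672 = 4.91493e+07
Leq = 10*log10(4.91493e+07) = 76.915 dB


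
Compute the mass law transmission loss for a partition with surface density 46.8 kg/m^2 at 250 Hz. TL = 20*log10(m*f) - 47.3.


m * f = 46.8 * 250 = 11700
20*log10(11700) = 81.3637 dB
TL = 81.3637 - 47.3 = 34.064 dB


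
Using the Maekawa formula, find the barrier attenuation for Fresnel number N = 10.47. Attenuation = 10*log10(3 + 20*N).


3 + 20*N = 3 + 20*10.47 = 212.4
Att = 10*log10(212.4) = 23.272 dB


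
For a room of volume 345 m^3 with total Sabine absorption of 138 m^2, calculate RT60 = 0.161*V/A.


RT60 = 0.161 * 345 / 138 = 0.4025 s


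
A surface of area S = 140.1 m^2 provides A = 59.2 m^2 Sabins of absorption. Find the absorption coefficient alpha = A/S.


Absorption coefficient = absorbed power / incident power
alpha = A / S = 59.2 / 140.1 = 0.42256


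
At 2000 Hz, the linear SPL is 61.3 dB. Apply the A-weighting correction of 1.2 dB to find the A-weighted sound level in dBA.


A-weighting table: 2000 Hz -> 1.2 dB correction
SPL_A = SPL + correction = 61.3 + (1.2) = 62.5 dBA


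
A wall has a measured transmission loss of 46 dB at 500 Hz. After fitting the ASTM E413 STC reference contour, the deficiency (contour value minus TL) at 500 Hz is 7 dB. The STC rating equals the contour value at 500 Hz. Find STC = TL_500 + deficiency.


By ASTM E413, STC = value of the fitted reference contour at 500 Hz.
Contour value at 500 Hz = TL_500 + deficiency = 46 + 7 = 53
STC = 53


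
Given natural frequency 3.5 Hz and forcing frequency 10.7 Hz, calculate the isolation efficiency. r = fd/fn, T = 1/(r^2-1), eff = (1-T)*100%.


r = 10.7 / 3.5 = 3.05714
r^2 - 1 = 3.05714^2 - 1 = 8.3461
T = 1/8.3461 = 0.119816
Efficiency = (1 - 0.119816)*100 = 88.018 %


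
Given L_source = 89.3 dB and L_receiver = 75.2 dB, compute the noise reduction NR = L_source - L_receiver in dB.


NR = L_source - L_receiver (difference between source and receiving room levels)
NR = 89.3 - 75.2 = 14.1 dB


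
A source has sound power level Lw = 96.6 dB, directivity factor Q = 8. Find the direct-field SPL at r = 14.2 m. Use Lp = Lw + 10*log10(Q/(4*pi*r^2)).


4*pi*r^2 = 4*pi*14.2^2 = 2533.88 m^2
Q / (4*pi*r^2) = 8 / 2533.88 = 0.00315721
Lp = 96.6 + 10*log10(0.00315721) = 71.593 dB


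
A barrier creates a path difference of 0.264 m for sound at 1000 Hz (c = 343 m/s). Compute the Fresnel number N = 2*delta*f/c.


N = 2*delta*f/c = 2*delta/lambda, where lambda = c/f
lambda = 343 / 1000 = 0.343 m
N = 2 * 0.264 / 0.343 = 1.5394


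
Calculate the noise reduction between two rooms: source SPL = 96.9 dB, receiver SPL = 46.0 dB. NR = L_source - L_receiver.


NR = L_source - L_receiver (difference between source and receiving room levels)
NR = 96.9 - 46.0 = 50.9 dB


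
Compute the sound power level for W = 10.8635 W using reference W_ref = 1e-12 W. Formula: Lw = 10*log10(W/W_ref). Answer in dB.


W / W_ref = 10.8635 / 1e-12 = 1.08635e+13
Lw = 10 * log10(1.08635e+13) = 130.36 dB


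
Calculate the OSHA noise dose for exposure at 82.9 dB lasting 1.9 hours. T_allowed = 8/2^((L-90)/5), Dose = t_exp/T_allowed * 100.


T_allowed = 8 / 2^((82.9 - 90)/5) = 21.4068 hr
Dose = 1.9 / 21.4068 * 100 = 8.8757 %


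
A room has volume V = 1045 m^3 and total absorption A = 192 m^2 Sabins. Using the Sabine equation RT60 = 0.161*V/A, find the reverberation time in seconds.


RT60 = 0.161 * 1045 / 192 = 0.87628 s


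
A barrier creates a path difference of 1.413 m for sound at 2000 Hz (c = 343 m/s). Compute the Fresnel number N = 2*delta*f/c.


N = 2*delta*f/c = 2*delta/lambda, where lambda = c/f
lambda = 343 / 2000 = 0.1715 m
N = 2 * 1.413 / 0.1715 = 16.478


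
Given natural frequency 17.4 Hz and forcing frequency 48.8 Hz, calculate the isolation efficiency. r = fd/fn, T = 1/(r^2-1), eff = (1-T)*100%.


r = 48.8 / 17.4 = 2.8046
r^2 - 1 = 2.8046^2 - 1 = 6.86578
T = 1/6.86578 = 0.14565
Efficiency = (1 - 0.14565)*100 = 85.435 %


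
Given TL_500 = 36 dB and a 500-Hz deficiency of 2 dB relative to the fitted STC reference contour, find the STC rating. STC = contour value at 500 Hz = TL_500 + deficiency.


By ASTM E413, STC = value of the fitted reference contour at 500 Hz.
Contour value at 500 Hz = TL_500 + deficiency = 36 + 2 = 38
STC = 38


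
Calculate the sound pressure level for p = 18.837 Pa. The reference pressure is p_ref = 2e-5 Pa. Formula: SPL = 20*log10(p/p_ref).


p / p_ref = 18.837 / 2e-5 = 941850
SPL = 20 * log10(941850) = 119.48 dB


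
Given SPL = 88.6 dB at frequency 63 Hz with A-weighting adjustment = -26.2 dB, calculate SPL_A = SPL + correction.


A-weighting table: 63 Hz -> -26.2 dB correction
SPL_A = SPL + correction = 88.6 + (-26.2) = 62.4 dBA


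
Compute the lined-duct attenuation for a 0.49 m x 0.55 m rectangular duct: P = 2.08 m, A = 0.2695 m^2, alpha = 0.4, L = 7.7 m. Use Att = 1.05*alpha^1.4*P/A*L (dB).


alpha^1.4 = 0.4^1.4 = 0.277258
Attenuation rate = 1.05 * alpha^1.4 * P / A
= 1.05 * 0.277258 * 2.08 / 0.2695 = 2.24687 dB/m
Total Att = 2.24687 * 7.7 = 17.301 dB


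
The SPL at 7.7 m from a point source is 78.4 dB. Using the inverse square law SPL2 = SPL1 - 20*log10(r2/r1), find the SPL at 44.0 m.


r2/r1 = 44.0/7.7 = 5.71429
Correction = 20*log10(5.71429) = 15.1392 dB
SPL2 = 78.4 - 15.1392 = 63.261 dB


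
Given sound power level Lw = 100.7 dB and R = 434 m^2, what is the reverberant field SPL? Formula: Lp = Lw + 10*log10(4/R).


4/R = 4/434 = 0.00921659
Lp = 100.7 + 10*log10(0.00921659) = 80.346 dB


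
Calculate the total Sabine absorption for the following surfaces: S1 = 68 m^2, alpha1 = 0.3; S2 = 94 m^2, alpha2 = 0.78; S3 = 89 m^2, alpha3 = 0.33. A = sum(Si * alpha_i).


68 * 0.3 = 20.4
94 * 0.78 = 73.32
89 * 0.33 = 29.37
A_total = 20.4 + 73.32 + 29.37 = 123.09 m^2


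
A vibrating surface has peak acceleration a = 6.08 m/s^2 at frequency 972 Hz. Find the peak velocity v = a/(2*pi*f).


omega = 2*pi*f = 2*pi*972 = 6107.26 rad/s
v = a / omega = 6.08 / 6107.26 = 0.00099554 m/s


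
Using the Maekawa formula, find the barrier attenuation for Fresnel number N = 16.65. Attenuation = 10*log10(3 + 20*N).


3 + 20*N = 3 + 20*16.65 = 336
Att = 10*log10(336) = 25.263 dB


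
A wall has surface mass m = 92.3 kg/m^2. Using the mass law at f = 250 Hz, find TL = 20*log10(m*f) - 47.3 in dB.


m * f = 92.3 * 250 = 23075
20*log10(23075) = 87.2628 dB
TL = 87.2628 - 47.3 = 39.963 dB


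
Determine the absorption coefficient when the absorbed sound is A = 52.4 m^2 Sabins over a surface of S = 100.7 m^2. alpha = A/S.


Absorption coefficient = absorbed power / incident power
alpha = A / S = 52.4 / 100.7 = 0.52036


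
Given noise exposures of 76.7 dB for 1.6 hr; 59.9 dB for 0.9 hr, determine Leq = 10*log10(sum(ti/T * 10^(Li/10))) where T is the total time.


T_total = 1.6 + 0.9 = 2.5 hr
(1.6/2.5) * 10^(76.7/10) = 2.9935e+07
(0.9/2.5) * 10^(59.9/10) = 351805
Sum = 2.9935e+07 + 351805 = 3.02868e+07
Leq = 10*log10(3.02868e+07) = 74.813 dB


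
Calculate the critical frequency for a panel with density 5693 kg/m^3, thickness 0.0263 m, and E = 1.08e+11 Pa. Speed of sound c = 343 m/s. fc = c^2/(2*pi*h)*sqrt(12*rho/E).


12*rho/E = 12*5693/1.08e+11 = 6.32556e-07
sqrt(12*rho/E) = sqrt(6.32556e-07) = 0.000795334
c^2/(2*pi*h) = 343^2/(2*pi*0.0263) = 711955
fc = 711955 * 0.000795334 = 566.24 Hz


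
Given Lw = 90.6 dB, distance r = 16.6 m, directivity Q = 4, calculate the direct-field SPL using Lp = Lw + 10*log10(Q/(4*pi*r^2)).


4*pi*r^2 = 4*pi*16.6^2 = 3462.79 m^2
Q / (4*pi*r^2) = 4 / 3462.79 = 0.00115514
Lp = 90.6 + 10*log10(0.00115514) = 61.226 dB


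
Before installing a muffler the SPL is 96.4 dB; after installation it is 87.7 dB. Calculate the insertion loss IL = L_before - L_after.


Insertion loss = SPL without muffler - SPL with muffler
IL = 96.4 - 87.7 = 8.7 dB


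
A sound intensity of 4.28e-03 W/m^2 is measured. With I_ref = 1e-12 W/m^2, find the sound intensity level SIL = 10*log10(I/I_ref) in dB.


I / I_ref = 4.28e-03 / 1e-12 = 4.28e+09
SIL = 10 * log10(4.28e+09) = 96.314 dB


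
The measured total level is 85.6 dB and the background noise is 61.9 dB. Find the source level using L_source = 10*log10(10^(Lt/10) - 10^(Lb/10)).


10^(85.6/10) = 3.63078e+08
10^(61.9/10) = 1.54882e+06
Difference = 3.63078e+08 - 1.54882e+06 = 3.61529e+08
L_source = 10*log10(3.61529e+08) = 85.581 dB


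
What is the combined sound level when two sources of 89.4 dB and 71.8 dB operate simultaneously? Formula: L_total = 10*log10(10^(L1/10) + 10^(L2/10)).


10^(89.4/10) = 8.70964e+08
10^(71.8/10) = 1.51356e+07
Sum = 8.70964e+08 + 1.51356e+07 = 8.861e+08
L_total = 10*log10(8.861e+08) = 89.475 dB


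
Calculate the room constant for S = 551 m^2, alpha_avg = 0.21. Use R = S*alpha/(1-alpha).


R = 551 * 0.21 / (1 - 0.21) = 146.47 m^2


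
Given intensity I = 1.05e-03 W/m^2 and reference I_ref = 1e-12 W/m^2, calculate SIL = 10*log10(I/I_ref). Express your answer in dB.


I / I_ref = 1.05e-03 / 1e-12 = 1.05e+09
SIL = 10 * log10(1.05e+09) = 90.212 dB


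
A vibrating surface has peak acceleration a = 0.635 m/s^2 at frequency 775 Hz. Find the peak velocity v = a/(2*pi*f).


omega = 2*pi*f = 2*pi*775 = 4869.47 rad/s
v = a / omega = 0.635 / 4869.47 = 0.0001304 m/s


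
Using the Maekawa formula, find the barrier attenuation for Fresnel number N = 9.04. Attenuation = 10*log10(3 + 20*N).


3 + 20*N = 3 + 20*9.04 = 183.8
Att = 10*log10(183.8) = 22.643 dB


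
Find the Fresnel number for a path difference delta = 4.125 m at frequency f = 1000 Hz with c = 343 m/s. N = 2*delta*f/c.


N = 2*delta*f/c = 2*delta/lambda, where lambda = c/f
lambda = 343 / 1000 = 0.343 m
N = 2 * 4.125 / 0.343 = 24.052


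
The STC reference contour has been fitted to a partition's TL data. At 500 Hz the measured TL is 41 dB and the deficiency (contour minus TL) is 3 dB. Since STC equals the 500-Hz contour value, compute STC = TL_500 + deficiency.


By ASTM E413, STC = value of the fitted reference contour at 500 Hz.
Contour value at 500 Hz = TL_500 + deficiency = 41 + 3 = 44
STC = 44


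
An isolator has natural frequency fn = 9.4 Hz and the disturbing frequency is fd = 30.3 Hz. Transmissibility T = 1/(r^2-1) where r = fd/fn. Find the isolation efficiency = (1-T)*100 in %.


r = 30.3 / 9.4 = 3.2234
r^2 - 1 = 3.2234^2 - 1 = 9.39031
T = 1/9.39031 = 0.106493
Efficiency = (1 - 0.106493)*100 = 89.351 %


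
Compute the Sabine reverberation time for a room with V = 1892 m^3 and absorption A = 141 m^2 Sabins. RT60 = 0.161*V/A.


RT60 = 0.161 * 1892 / 141 = 2.1604 s


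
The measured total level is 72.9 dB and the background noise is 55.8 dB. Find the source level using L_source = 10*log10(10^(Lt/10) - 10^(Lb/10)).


10^(72.9/10) = 1.94984e+07
10^(55.8/10) = 380189
Difference = 1.94984e+07 - 380189 = 1.91182e+07
L_source = 10*log10(1.91182e+07) = 72.814 dB


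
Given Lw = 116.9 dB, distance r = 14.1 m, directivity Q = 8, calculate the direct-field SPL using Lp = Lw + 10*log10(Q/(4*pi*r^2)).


4*pi*r^2 = 4*pi*14.1^2 = 2498.32 m^2
Q / (4*pi*r^2) = 8 / 2498.32 = 0.00320215
Lp = 116.9 + 10*log10(0.00320215) = 91.954 dB


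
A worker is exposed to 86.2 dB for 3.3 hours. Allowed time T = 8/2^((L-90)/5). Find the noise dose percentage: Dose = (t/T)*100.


T_allowed = 8 / 2^((86.2 - 90)/5) = 13.5479 hr
Dose = 3.3 / 13.5479 * 100 = 24.358 %


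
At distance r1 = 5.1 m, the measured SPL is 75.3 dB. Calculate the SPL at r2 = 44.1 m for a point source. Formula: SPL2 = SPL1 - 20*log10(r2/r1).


r2/r1 = 44.1/5.1 = 8.64706
Correction = 20*log10(8.64706) = 18.7374 dB
SPL2 = 75.3 - 18.7374 = 56.563 dB


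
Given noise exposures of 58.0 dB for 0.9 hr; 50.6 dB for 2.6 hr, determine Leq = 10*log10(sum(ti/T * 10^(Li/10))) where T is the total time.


T_total = 0.9 + 2.6 = 3.5 hr
(0.9/3.5) * 10^(58.0/10) = 162246
(2.6/3.5) * 10^(50.6/10) = 85291.4
Sum = 162246 + 85291.4 = 247537
Leq = 10*log10(247537) = 53.936 dB


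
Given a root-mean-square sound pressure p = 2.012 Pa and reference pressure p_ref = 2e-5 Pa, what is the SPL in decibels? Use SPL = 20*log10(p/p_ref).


p / p_ref = 2.012 / 2e-5 = 100600
SPL = 20 * log10(100600) = 100.05 dB


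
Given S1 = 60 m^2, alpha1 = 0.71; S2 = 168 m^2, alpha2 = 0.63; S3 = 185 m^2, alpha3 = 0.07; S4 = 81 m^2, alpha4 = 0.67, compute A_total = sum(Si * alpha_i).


60 * 0.71 = 42.6
168 * 0.63 = 105.84
185 * 0.07 = 12.95
81 * 0.67 = 54.27
A_total = 42.6 + 105.84 + 12.95 + 54.27 = 215.66 m^2


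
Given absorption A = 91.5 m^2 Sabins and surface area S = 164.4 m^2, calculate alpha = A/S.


Absorption coefficient = absorbed power / incident power
alpha = A / S = 91.5 / 164.4 = 0.55657


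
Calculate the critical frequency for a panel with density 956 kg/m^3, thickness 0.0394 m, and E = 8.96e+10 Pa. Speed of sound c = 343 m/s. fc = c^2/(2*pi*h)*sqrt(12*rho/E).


12*rho/E = 12*956/8.96e+10 = 1.28036e-07
sqrt(12*rho/E) = sqrt(1.28036e-07) = 0.000357821
c^2/(2*pi*h) = 343^2/(2*pi*0.0394) = 475239
fc = 475239 * 0.000357821 = 170.05 Hz


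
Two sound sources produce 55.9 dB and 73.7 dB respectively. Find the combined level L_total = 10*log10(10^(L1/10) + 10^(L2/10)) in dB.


10^(55.9/10) = 389045
10^(73.7/10) = 2.34423e+07
Sum = 389045 + 2.34423e+07 = 2.38313e+07
L_total = 10*log10(2.38313e+07) = 73.771 dB


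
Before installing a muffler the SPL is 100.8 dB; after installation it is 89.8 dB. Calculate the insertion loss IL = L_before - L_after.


Insertion loss = SPL without muffler - SPL with muffler
IL = 100.8 - 89.8 = 11 dB


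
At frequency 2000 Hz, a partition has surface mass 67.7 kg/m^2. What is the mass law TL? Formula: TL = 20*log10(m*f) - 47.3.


m * f = 67.7 * 2000 = 135400
20*log10(135400) = 102.632 dB
TL = 102.632 - 47.3 = 55.332 dB


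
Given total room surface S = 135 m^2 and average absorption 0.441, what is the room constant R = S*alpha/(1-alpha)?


R = 135 * 0.441 / (1 - 0.441) = 106.5 m^2


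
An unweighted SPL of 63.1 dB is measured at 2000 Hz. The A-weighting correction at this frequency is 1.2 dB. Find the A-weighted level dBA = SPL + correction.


A-weighting table: 2000 Hz -> 1.2 dB correction
SPL_A = SPL + correction = 63.1 + (1.2) = 64.3 dBA


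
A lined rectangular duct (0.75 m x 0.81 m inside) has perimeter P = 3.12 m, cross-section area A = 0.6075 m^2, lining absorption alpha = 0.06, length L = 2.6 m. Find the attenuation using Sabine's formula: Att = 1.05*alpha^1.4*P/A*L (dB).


alpha^1.4 = 0.06^1.4 = 0.0194721
Attenuation rate = 1.05 * alpha^1.4 * P / A
= 1.05 * 0.0194721 * 3.12 / 0.6075 = 0.105005 dB/m
Total Att = 0.105005 * 2.6 = 0.27301 dB


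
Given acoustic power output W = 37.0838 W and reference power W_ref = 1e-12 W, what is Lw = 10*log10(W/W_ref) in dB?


W / W_ref = 37.0838 / 1e-12 = 3.70838e+13
Lw = 10 * log10(3.70838e+13) = 135.69 dB


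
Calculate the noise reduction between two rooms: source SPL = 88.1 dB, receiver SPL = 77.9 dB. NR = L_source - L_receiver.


NR = L_source - L_receiver (difference between source and receiving room levels)
NR = 88.1 - 77.9 = 10.2 dB


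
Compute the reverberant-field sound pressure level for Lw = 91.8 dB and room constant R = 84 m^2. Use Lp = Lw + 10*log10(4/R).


4/R = 4/84 = 0.047619
Lp = 91.8 + 10*log10(0.047619) = 78.578 dB


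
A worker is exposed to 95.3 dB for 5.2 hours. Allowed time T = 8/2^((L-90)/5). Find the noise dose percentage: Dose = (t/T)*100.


T_allowed = 8 / 2^((95.3 - 90)/5) = 3.83706 hr
Dose = 5.2 / 3.83706 * 100 = 135.52 %


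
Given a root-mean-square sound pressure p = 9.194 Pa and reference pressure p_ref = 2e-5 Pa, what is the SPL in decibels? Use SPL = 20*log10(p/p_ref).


p / p_ref = 9.194 / 2e-5 = 459700
SPL = 20 * log10(459700) = 113.25 dB


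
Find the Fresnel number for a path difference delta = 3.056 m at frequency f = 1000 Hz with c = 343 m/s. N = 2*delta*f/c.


N = 2*delta*f/c = 2*delta/lambda, where lambda = c/f
lambda = 343 / 1000 = 0.343 m
N = 2 * 3.056 / 0.343 = 17.819


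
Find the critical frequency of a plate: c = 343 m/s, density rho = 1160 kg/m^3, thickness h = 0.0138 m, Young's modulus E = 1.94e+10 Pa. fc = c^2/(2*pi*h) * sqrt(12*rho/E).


12*rho/E = 12*1160/1.94e+10 = 7.17526e-07
sqrt(12*rho/E) = sqrt(7.17526e-07) = 0.000847069
c^2/(2*pi*h) = 343^2/(2*pi*0.0138) = 1.35684e+06
fc = 1.35684e+06 * 0.000847069 = 1149.3 Hz


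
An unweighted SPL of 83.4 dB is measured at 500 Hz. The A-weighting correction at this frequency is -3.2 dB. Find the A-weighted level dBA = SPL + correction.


A-weighting table: 500 Hz -> -3.2 dB correction
SPL_A = SPL + correction = 83.4 + (-3.2) = 80.2 dBA


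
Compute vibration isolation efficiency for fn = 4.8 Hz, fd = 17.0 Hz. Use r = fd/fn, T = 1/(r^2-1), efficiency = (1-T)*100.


r = 17.0 / 4.8 = 3.54167
r^2 - 1 = 3.54167^2 - 1 = 11.5434
T = 1/11.5434 = 0.0866296
Efficiency = (1 - 0.0866296)*100 = 91.337 %


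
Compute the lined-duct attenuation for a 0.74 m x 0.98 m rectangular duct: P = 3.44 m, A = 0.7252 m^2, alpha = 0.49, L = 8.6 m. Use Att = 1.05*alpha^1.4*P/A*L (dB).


alpha^1.4 = 0.49^1.4 = 0.368362
Attenuation rate = 1.05 * alpha^1.4 * P / A
= 1.05 * 0.368362 * 3.44 / 0.7252 = 1.8347 dB/m
Total Att = 1.8347 * 8.6 = 15.778 dB


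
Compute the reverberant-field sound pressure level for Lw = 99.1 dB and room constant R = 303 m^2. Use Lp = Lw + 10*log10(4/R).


4/R = 4/303 = 0.0132013
Lp = 99.1 + 10*log10(0.0132013) = 80.306 dB


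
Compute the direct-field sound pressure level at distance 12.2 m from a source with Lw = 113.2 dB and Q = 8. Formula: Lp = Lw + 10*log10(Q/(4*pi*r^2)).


4*pi*r^2 = 4*pi*12.2^2 = 1870.38 m^2
Q / (4*pi*r^2) = 8 / 1870.38 = 0.00427721
Lp = 113.2 + 10*log10(0.00427721) = 89.512 dB


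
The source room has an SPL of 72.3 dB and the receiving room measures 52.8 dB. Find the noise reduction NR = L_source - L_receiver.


NR = L_source - L_receiver (difference between source and receiving room levels)
NR = 72.3 - 52.8 = 19.5 dB


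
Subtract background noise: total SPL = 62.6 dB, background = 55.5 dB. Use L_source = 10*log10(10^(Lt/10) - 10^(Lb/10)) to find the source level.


10^(62.6/10) = 1.8197e+06
10^(55.5/10) = 354813
Difference = 1.8197e+06 - 354813 = 1.46489e+06
L_source = 10*log10(1.46489e+06) = 61.658 dB


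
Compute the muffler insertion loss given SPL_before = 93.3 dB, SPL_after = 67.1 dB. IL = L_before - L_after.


Insertion loss = SPL without muffler - SPL with muffler
IL = 93.3 - 67.1 = 26.2 dB


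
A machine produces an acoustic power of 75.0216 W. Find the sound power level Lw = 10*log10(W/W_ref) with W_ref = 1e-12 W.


W / W_ref = 75.0216 / 1e-12 = 7.50216e+13
Lw = 10 * log10(7.50216e+13) = 138.75 dB


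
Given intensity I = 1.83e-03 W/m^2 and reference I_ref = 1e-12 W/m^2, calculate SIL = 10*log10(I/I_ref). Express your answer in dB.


I / I_ref = 1.83e-03 / 1e-12 = 1.83e+09
SIL = 10 * log10(1.83e+09) = 92.625 dB


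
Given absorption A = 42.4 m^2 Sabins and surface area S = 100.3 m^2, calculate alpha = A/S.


Absorption coefficient = absorbed power / incident power
alpha = A / S = 42.4 / 100.3 = 0.42273


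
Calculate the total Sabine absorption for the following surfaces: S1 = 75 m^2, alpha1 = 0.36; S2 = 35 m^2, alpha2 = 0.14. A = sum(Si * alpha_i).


75 * 0.36 = 27
35 * 0.14 = 4.9
A_total = 27 + 4.9 = 31.9 m^2


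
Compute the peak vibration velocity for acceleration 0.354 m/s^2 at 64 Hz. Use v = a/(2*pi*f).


omega = 2*pi*f = 2*pi*64 = 402.124 rad/s
v = a / omega = 0.354 / 402.124 = 0.00088033 m/s


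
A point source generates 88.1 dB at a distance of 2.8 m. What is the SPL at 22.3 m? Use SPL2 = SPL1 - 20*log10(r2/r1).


r2/r1 = 22.3/2.8 = 7.96429
Correction = 20*log10(7.96429) = 18.0229 dB
SPL2 = 88.1 - 18.0229 = 70.077 dB


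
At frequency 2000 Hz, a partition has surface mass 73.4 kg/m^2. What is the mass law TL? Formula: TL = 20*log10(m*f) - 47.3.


m * f = 73.4 * 2000 = 146800
20*log10(146800) = 103.335 dB
TL = 103.335 - 47.3 = 56.035 dB


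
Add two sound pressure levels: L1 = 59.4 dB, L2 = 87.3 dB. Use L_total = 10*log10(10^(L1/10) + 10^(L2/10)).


10^(59.4/10) = 870964
10^(87.3/10) = 5.37032e+08
Sum = 870964 + 5.37032e+08 = 5.37903e+08
L_total = 10*log10(5.37903e+08) = 87.307 dB


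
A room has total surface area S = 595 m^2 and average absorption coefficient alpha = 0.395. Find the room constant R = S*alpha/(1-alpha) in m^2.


R = 595 * 0.395 / (1 - 0.395) = 388.47 m^2


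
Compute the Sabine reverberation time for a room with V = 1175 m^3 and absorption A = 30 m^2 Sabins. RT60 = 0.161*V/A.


RT60 = 0.161 * 1175 / 30 = 6.3058 s


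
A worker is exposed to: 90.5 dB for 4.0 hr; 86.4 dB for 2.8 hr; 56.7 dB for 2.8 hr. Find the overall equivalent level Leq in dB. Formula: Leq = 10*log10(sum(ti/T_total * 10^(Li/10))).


T_total = 4.0 + 2.8 + 2.8 = 9.6 hr
(4.0/9.6) * 10^(90.5/10) = 4.67508e+08
(2.8/9.6) * 10^(86.4/10) = 1.27317e+08
(2.8/9.6) * 10^(56.7/10) = 136423
Sum = 4.67508e+08 + 1.27317e+08 + 136423 = 5.94961e+08
Leq = 10*log10(5.94961e+08) = 87.745 dB


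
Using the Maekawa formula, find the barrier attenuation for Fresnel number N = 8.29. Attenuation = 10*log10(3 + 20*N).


3 + 20*N = 3 + 20*8.29 = 168.8
Att = 10*log10(168.8) = 22.274 dB


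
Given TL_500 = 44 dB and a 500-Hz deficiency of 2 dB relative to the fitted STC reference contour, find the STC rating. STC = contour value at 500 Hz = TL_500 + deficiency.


By ASTM E413, STC = value of the fitted reference contour at 500 Hz.
Contour value at 500 Hz = TL_500 + deficiency = 44 + 2 = 46
STC = 46


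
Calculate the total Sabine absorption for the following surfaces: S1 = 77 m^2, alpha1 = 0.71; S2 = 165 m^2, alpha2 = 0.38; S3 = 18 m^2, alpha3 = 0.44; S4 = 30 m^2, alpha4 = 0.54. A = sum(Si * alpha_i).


77 * 0.71 = 54.67
165 * 0.38 = 62.7
18 * 0.44 = 7.92
30 * 0.54 = 16.2
A_total = 54.67 + 62.7 + 7.92 + 16.2 = 141.49 m^2
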